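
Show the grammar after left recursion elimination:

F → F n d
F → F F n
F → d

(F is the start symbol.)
F is directly left-recursive. The standard transformation for
  A → A α₁ | ... | A α_m | β₁ | ... | β_n
is
  A  → β₁ A' | ... | β_n A'
  A' → α₁ A' | ... | α_m A' | ε

F → d becomes F → d F'
F → F n d becomes F' → n d F'
F → F F n becomes F' → F n F'
Add F' → ε

Resulting grammar:
F → d F'
F' → n d F'
F' → F n F'
F' → ε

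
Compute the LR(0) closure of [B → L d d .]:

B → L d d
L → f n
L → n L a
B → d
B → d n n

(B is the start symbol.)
To compute CLOSURE, for each item [A → α.Bβ] where B is a non-terminal, add [B → .γ] for all productions B → γ; repeat for the newly added items until nothing changes.

Start with: [B → L d d .]
The dot is at the end, so nothing is added.

CLOSURE = { [B → L d d .] }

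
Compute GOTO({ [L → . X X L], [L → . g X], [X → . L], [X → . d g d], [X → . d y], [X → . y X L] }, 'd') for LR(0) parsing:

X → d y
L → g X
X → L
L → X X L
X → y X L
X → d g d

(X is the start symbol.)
{ [X → d . g d], [X → d . y] }

GOTO(I, 'd') = CLOSURE({ [A → αX.β] : [A → α.Xβ] ∈ I, X = 'd' })

Items with dot before 'd', with the dot advanced:
  [X → . d g d] → [X → d . g d]
  [X → . d y] → [X → d . y]
Closure adds nothing (no advanced item has the dot before a non-terminal).

GOTO = { [X → d . g d], [X → d . y] }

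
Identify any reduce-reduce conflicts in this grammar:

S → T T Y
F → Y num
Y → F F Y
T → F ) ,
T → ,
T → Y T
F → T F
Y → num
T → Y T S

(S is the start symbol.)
Yes — I8: [F → Y num .] vs [Y → num .]

Augment with S' → S and build the canonical LR(0) collection (I0 = CLOSURE({[S' → . S]}), then GOTO on every symbol after a dot until no new states appear). It has 18 states:
  I0: { [F → . T F], [F → . Y num], [S → . T T Y], [S' → . S], [T → . ,], [T → . F ) ,], [T → . Y T S], [T → . Y T], [Y → . F F Y], [Y → . num] }  — shift
  I1: { [T → , .] }  — reduce
  I2: { [F → . T F], [F → . Y num], [T → . ,], [T → . F ) ,], [T → . Y T S], [T → . Y T], [T → F . ) ,], [Y → . F F Y], [Y → . num], [Y → F . F Y] }  — shift
  I3: { [S' → S .] }  — accept
  I4: { [F → . T F], [F → . Y num], [F → T . F], [S → T . T Y], [T → . ,], [T → . F ) ,], [T → . Y T S], [T → . Y T], [Y → . F F Y], [Y → . num] }  — shift
  I5: { [F → . T F], [F → . Y num], [F → Y . num], [T → . ,], [T → . F ) ,], [T → . Y T S], [T → . Y T], [T → Y . T S], [T → Y . T], [Y → . F F Y], [Y → . num] }  — shift
  I6: { [Y → num .] }  — reduce
  I7: { [F → . T F], [F → . Y num], [F → T . F], [S → . T T Y], [T → . ,], [T → . F ) ,], [T → . Y T S], [T → . Y T], [T → Y T . S], [T → Y T .], [Y → . F F Y], [Y → . num] }  — shift, reduce
  I8: { [F → Y num .], [Y → num .] }  — 2 reduces
  I9: { [F → . T F], [F → . Y num], [F → T F .], [T → . ,], [T → . F ) ,], [T → . Y T S], [T → . Y T], [T → F . ) ,], [Y → . F F Y], [Y → . num], [Y → F . F Y] }  — shift, reduce
  I10: { [T → Y T S .] }  — reduce
  I11: { [T → F ) . ,] }  — shift
  I12: { [F → . T F], [F → . Y num], [T → . ,], [T → . F ) ,], [T → . Y T S], [T → . Y T], [T → F . ) ,], [Y → . F F Y], [Y → . num], [Y → F . F Y], [Y → F F . Y] }  — shift
  I13: { [F → . T F], [F → . Y num], [F → T . F], [T → . ,], [T → . F ) ,], [T → . Y T S], [T → . Y T], [Y → . F F Y], [Y → . num] }  — shift
  I14: { [F → . T F], [F → . Y num], [F → Y . num], [T → . ,], [T → . F ) ,], [T → . Y T S], [T → . Y T], [T → Y . T S], [T → Y . T], [Y → . F F Y], [Y → . num], [Y → F F Y .] }  — shift, reduce
  I15: { [T → F ) , .] }  — reduce
  I16: { [F → . T F], [F → . Y num], [F → T . F], [S → T T . Y], [T → . ,], [T → . F ) ,], [T → . Y T S], [T → . Y T], [Y → . F F Y], [Y → . num] }  — shift
  I17: { [F → . T F], [F → . Y num], [F → Y . num], [S → T T Y .], [T → . ,], [T → . F ) ,], [T → . Y T S], [T → . Y T], [T → Y . T S], [T → Y . T], [Y → . F F Y], [Y → . num] }  — shift, reduce

I8 contains complete items [F → Y num .], [Y → num .] — reduce-reduce conflict.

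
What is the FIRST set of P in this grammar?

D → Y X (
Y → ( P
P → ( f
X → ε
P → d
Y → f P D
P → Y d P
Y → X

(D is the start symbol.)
{ '(', 'd', 'f' }

FIRST sets of the other non-terminals involved (by the same procedure, iterated to a fixed point):
  FIRST(Y) = { '(', 'f', ε }

From P → ( f:
  - '(' is a terminal: add '(' and stop
From P → d:
  - d is a terminal: add 'd' and stop
From P → Y d P:
  - Y is a non-terminal: add FIRST(Y) \ {ε} = { '(', 'f' }
    Y is nullable, so continue to the next symbol
  - d is a terminal: add 'd' and stop

Collecting: FIRST(P) = { '(', 'd', 'f' }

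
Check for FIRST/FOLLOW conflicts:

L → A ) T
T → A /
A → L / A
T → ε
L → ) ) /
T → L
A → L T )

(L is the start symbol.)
A FIRST/FOLLOW conflict occurs when a non-terminal N has a nullable alternative N → β (β ⇒* ε) and another alternative N → α with FIRST(α) ∩ FOLLOW(N) ≠ ∅: on such a lookahead the parser cannot decide between expanding α and letting N vanish via β.

Nullable non-terminals: T.
FIRST sets used below: FIRST(A) = { ')' }, FIRST(L) = { ')' }

T: nullable alternative(s) T → ε; FOLLOW(T) = { $, ')', '/' }
  T → A /: FIRST \ {ε} = { ')' } — overlaps FOLLOW(T) on { ')' }: CONFLICT
  T → ε: FIRST \ {ε} = { } — this is the only nullable alternative, skip
  T → L: FIRST \ {ε} = { ')' } — overlaps FOLLOW(T) on { ')' }: CONFLICT

A, L have no nullable alternative, so no FIRST/FOLLOW check is needed there.

So the grammar has 2 FIRST/FOLLOW conflicts (marked CONFLICT above).

Answer: Yes. T → A '/' with FOLLOW(T) on { ')' }; T → L with FOLLOW(T) on { ')' }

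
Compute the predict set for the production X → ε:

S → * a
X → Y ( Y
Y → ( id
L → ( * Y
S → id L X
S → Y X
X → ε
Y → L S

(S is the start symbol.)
PREDICT(X → ε) = (FIRST(RHS) \ {ε}) ∪ (FOLLOW(X) if ε ∈ FIRST(RHS), i.e. RHS ⇒* ε)
The right-hand side is ε (FIRST(ε) = { ε }), so the predict set is FOLLOW(X) = { $, '(', '*', 'id' }
PREDICT(X → ε) = { $, '(', '*', 'id' }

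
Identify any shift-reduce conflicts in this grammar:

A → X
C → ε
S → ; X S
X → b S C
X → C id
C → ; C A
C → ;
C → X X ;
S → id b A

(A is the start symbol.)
A shift-reduce conflict occurs when an LR(0) state has both:
  - a complete (reduce) item [A → α .] (dot at the end), and
  - a shift item [B → β . c γ] (dot before a terminal).

Augment with A' → A and build the canonical LR(0) collection (I0 = CLOSURE({[A' → . A]}), then GOTO on every symbol after a dot until no new states appear). It has 21 states:
  I0: { [A → . X], [A' → . A], [C → . ; C A], [C → . ;], [C → . X X ;], [C → .], [X → . C id], [X → . b S C] }  — shift, reduce
  I1: { [C → . ; C A], [C → . ;], [C → . X X ;], [C → .], [C → ; . C A], [C → ; .], [X → . C id], [X → . b S C] }  — shift, 2 reduces
  I2: { [A' → A .] }  — accept
  I3: { [X → C . id] }  — shift
  I4: { [A → X .], [C → . ; C A], [C → . ;], [C → . X X ;], [C → .], [C → X . X ;], [X → . C id], [X → . b S C] }  — shift, 2 reduces
  I5: { [S → . ; X S], [S → . id b A], [X → b . S C] }  — shift
  I6: { [C → . ; C A], [C → . ;], [C → . X X ;], [C → .], [S → ; . X S], [X → . C id], [X → . b S C] }  — shift, reduce
  I7: { [C → . ; C A], [C → . ;], [C → . X X ;], [C → .], [X → . C id], [X → . b S C], [X → b S . C] }  — shift, reduce
  I8: { [S → id . b A] }  — shift
  I9: { [A → . X], [C → . ; C A], [C → . ;], [C → . X X ;], [C → .], [S → id b . A], [X → . C id], [X → . b S C] }  — shift, reduce
  I10: { [S → id b A .] }  — reduce
  I11: { [X → C . id], [X → b S C .] }  — shift, reduce
  I12: { [C → . ; C A], [C → . ;], [C → . X X ;], [C → .], [C → X . X ;], [X → . C id], [X → . b S C] }  — shift, reduce
  I13: { [C → . ; C A], [C → . ;], [C → . X X ;], [C → .], [C → X . X ;], [C → X X . ;], [X → . C id], [X → . b S C] }  — shift, reduce
  I14: { [C → . ; C A], [C → . ;], [C → . X X ;], [C → .], [C → ; . C A], [C → ; .], [C → X X ; .], [X → . C id], [X → . b S C] }  — shift, 3 reduces
  I15: { [A → . X], [C → . ; C A], [C → . ;], [C → . X X ;], [C → .], [C → ; C . A], [X → . C id], [X → . b S C], [X → C . id] }  — shift, reduce
  I16: { [C → ; C A .] }  — reduce
  I17: { [X → C id .] }  — reduce
  I18: { [C → . ; C A], [C → . ;], [C → . X X ;], [C → .], [C → X . X ;], [S → . ; X S], [S → . id b A], [S → ; X . S], [X → . C id], [X → . b S C] }  — shift, reduce
  I19: { [C → . ; C A], [C → . ;], [C → . X X ;], [C → .], [C → ; . C A], [C → ; .], [S → ; . X S], [X → . C id], [X → . b S C] }  — shift, 2 reduces
  I20: { [S → ; X S .] }  — reduce

I0 contains reduce item [C → .] and shift items [C → . ;], [C → . ; C A], [X → . b S C] — shift-reduce conflict.
I1 contains reduce items [C → .], [C → ; .] and shift items [C → . ;], [C → . ; C A], [X → . b S C] — shift-reduce conflict.
I4 contains reduce items [A → X .], [C → .] and shift items [C → . ;], [C → . ; C A], [X → . b S C] — shift-reduce conflict.
I6 contains reduce item [C → .] and shift items [C → . ;], [C → . ; C A], [X → . b S C] — shift-reduce conflict.
I7 contains reduce item [C → .] and shift items [C → . ;], [C → . ; C A], [X → . b S C] — shift-reduce conflict.
I9 contains reduce item [C → .] and shift items [C → . ;], [C → . ; C A], [X → . b S C] — shift-reduce conflict.
I11 contains reduce item [X → b S C .] and shift item [X → C . id] — shift-reduce conflict.
I12 contains reduce item [C → .] and shift items [C → . ;], [C → . ; C A], [X → . b S C] — shift-reduce conflict.
I13 contains reduce item [C → .] and shift items [C → . ;], [C → . ; C A], [C → X X . ;], [X → . b S C] — shift-reduce conflict.
I14 contains reduce items [C → .], [C → ; .], [C → X X ; .] and shift items [C → . ;], [C → . ; C A], [X → . b S C] — shift-reduce conflict.
I15 contains reduce item [C → .] and shift items [C → . ;], [C → . ; C A], [X → C . id], [X → . b S C] — shift-reduce conflict.
I18 contains reduce item [C → .] and shift items [C → . ;], [C → . ; C A], [S → . ; X S], [S → . id b A], [X → . b S C] — shift-reduce conflict.
I19 contains reduce items [C → .], [C → ; .] and shift items [C → . ;], [C → . ; C A], [X → . b S C] — shift-reduce conflict.

Answer: Yes — I0: [C → .] vs [C → . ;]; I1: [C → .] vs [C → . ;]; I4: [A → X .] vs [C → . ;]; I6: [C → .] vs [C → . ;]; I7: [C → .] vs [C → . ;]; I9: [C → .] vs [C → . ;]; I11: [X → b S C .] vs [X → C . id]; I12: [C → .] vs [C → . ;]; I13: [C → .] vs [C → . ;]; I14: [C → .] vs [C → . ;]; I15: [C → .] vs [C → . ;]; I18: [C → .] vs [C → . ;]; I19: [C → .] vs [C → . ;]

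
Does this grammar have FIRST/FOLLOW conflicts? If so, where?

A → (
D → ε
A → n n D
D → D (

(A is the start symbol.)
Yes. D → D '(' with FOLLOW(D) on { '(' }

A FIRST/FOLLOW conflict occurs when a non-terminal N has a nullable alternative N → β (β ⇒* ε) and another alternative N → α with FIRST(α) ∩ FOLLOW(N) ≠ ∅: on such a lookahead the parser cannot decide between expanding α and letting N vanish via β.

Nullable non-terminals: D.
FIRST sets used below: FIRST(D) = { '(', ε }

D: nullable alternative(s) D → ε; FOLLOW(D) = { $, '(' }
  D → ε: FIRST \ {ε} = { } — this is the only nullable alternative, skip
  D → D (: FIRST \ {ε} = { '(' } — overlaps FOLLOW(D) on { '(' }: CONFLICT

A has no nullable alternative, so no FIRST/FOLLOW check is needed there.

So the grammar has 1 FIRST/FOLLOW conflict (marked CONFLICT above).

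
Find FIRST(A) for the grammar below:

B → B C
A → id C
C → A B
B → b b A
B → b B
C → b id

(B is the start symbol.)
To compute FIRST(A), examine every production with A on the left-hand side, reading each right-hand side left to right until a non-nullable symbol is reached.

From A → id C:
  - id is a terminal: add 'id' and stop

Collecting: FIRST(A) = { 'id' }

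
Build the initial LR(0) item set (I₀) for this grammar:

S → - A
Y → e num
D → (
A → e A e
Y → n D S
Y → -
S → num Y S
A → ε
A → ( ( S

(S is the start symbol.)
{ [S → . - A], [S → . num Y S], [S' → . S] }

First, augment the grammar with S' → S
I₀ = CLOSURE({ [S' → . S] }):
  [S' → . S] has the dot before S: add [S → . - A], [S → . num Y S]
No further items can be added.

I₀ = { [S → . - A], [S → . num Y S], [S' → . S] }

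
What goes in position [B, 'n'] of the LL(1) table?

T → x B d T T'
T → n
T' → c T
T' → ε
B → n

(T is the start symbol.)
B → n

To find M[B, 'n'], we find productions for B where 'n' is in the predict set (PREDICT(N → α) = (FIRST(α) \ {ε}) ∪ (FOLLOW(N) if α ⇒* ε)).

B → n: PREDICT = { 'n' }
  'n' is in predict set, so this production goes in M[B, 'n']

M[B, 'n'] = B → n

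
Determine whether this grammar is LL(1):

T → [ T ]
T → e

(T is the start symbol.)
For T:
  PREDICT(T → '[' T ']') = { '[' }
  PREDICT(T → e) = { 'e' }

All predict sets are disjoint. The grammar IS LL(1).

Answer: Yes, the grammar is LL(1).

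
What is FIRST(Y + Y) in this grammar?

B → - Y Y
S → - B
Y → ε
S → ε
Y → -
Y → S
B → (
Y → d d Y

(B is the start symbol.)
FIRST sets of the non-terminals involved (from the grammar, by fixed-point iteration):
  FIRST(Y) = { '-', 'd', ε }

To compute FIRST(Y + Y), process the symbols left to right:
Symbol Y is a non-terminal. Add FIRST(Y) \ {ε} = { '-', 'd' }
Y is nullable (ε ∈ FIRST(Y)), continue to the next symbol.
Symbol + is a terminal. Add '+' and stop.
FIRST(Y + Y) = { '+', '-', 'd' }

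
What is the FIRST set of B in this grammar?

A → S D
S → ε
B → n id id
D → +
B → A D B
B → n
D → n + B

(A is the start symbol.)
FIRST sets of the other non-terminals involved (by the same procedure, iterated to a fixed point):
  FIRST(A) = { '+', 'n' }

From B → n id id:
  - n is a terminal: add 'n' and stop
From B → A D B:
  - A is a non-terminal: add FIRST(A) \ {ε} = { '+', 'n' }
    A is not nullable, so stop
From B → n:
  - n is a terminal: add 'n' and stop

Collecting: FIRST(B) = { '+', 'n' }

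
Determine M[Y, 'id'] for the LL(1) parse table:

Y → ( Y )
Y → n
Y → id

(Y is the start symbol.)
To find M[Y, 'id'], we find productions for Y where 'id' is in the predict set (PREDICT(N → α) = (FIRST(α) \ {ε}) ∪ (FOLLOW(N) if α ⇒* ε)).

Y → ( Y ): PREDICT = { '(' }
Y → n: PREDICT = { 'n' }
Y → id: PREDICT = { 'id' }
  'id' is in predict set, so this production goes in M[Y, 'id']

M[Y, 'id'] = Y → id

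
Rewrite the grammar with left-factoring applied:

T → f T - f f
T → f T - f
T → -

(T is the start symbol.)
T → f T - f T'
T' → f
T' → ε
T → -

Left-factoring transforms A → αβ₁ | αβ₂ into A → αA' and A' → β₁ | β₂
(α is the longest common prefix among the alternatives). Repeat until
no nonterminal has two alternatives with a common prefix.

Round 1: T has alternatives sharing prefix 'f T - f'. Introduce T': T → f T - f T'
  Add: T' → f
  Add: T' → ε

No remaining common prefixes — done.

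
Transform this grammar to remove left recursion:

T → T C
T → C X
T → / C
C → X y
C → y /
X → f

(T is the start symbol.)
T is directly left-recursive. The standard transformation for
  A → A α₁ | ... | A α_m | β₁ | ... | β_n
is
  A  → β₁ A' | ... | β_n A'
  A' → α₁ A' | ... | α_m A' | ε

T → C X becomes T → C X T'
T → / C becomes T → / C T'
T → T C becomes T' → C T'
Add T' → ε

Productions for other non-terminals are unchanged:
  C → X y
  C → y /
  X → f

Resulting grammar:
T → C X T'
T → / C T'
T' → C T'
T' → ε
C → X y
C → y /
X → f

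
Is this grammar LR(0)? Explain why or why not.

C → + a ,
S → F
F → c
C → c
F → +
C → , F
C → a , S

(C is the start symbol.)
Yes, the grammar is LR(0)

Augment with C' → C and build the canonical LR(0) collection (I0 = CLOSURE({[C' → . C]}), then GOTO on every symbol after a dot until no new states appear). It has 14 states:
  I0: { [C → . + a ,], [C → . , F], [C → . a , S], [C → . c], [C' → . C] }  — shift
  I1: { [C → + . a ,] }  — shift
  I2: { [C → , . F], [F → . +], [F → . c] }  — shift
  I3: { [C' → C .] }  — accept
  I4: { [C → a . , S] }  — shift
  I5: { [C → c .] }  — reduce
  I6: { [C → a , . S], [F → . +], [F → . c], [S → . F] }  — shift
  I7: { [F → + .] }  — reduce
  I8: { [S → F .] }  — reduce
  I9: { [C → a , S .] }  — reduce
  I10: { [F → c .] }  — reduce
  I11: { [C → , F .] }  — reduce
  I12: { [C → + a . ,] }  — shift
  I13: { [C → + a , .] }  — reduce

Every state is either a pure shift/goto state or contains exactly one complete item and nothing to shift — no conflicts. The grammar is LR(0).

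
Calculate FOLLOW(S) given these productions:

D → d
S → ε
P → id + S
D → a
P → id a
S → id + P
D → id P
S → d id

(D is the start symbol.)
{ $ }

To compute FOLLOW(S), find every occurrence of S on a right-hand side N → α S β: add FIRST(β) \ {ε}, and if β is empty or nullable also add FOLLOW(N). Iterate to a fixed point.

In P → id + S: S is at the end, add FOLLOW(P)

The FOLLOW sets referred to above (computed the same way, to a fixed point):
  FOLLOW(P) = { $ }

Taking the union: FOLLOW(S) = { $ }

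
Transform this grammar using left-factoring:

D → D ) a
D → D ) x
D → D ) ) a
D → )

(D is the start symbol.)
D → D ) D'
D' → a
D' → x
D' → ) a
D → )

Left-factoring transforms A → αβ₁ | αβ₂ into A → αA' and A' → β₁ | β₂
(α is the longest common prefix among the alternatives). Repeat until
no nonterminal has two alternatives with a common prefix.

Round 1: D has alternatives sharing prefix 'D )'. Introduce D': D → D ) D'
  Add: D' → a
  Add: D' → x
  Add: D' → ) a

No remaining common prefixes — done.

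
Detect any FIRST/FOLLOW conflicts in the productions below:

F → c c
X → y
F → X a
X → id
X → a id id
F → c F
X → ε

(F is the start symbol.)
Yes. X → a id id with FOLLOW(X) on { 'a' }

Nullable non-terminals: X.

X: nullable alternative(s) X → ε; FOLLOW(X) = { 'a' }
  X → y: FIRST \ {ε} = { 'y' } — disjoint from FOLLOW(X)
  X → id: FIRST \ {ε} = { 'id' } — disjoint from FOLLOW(X)
  X → a id id: FIRST \ {ε} = { 'a' } — overlaps FOLLOW(X) on { 'a' }: CONFLICT
  X → ε: FIRST \ {ε} = { } — this is the only nullable alternative, skip

F has no nullable alternative, so no FIRST/FOLLOW check is needed there.

So the grammar has 1 FIRST/FOLLOW conflict (marked CONFLICT above).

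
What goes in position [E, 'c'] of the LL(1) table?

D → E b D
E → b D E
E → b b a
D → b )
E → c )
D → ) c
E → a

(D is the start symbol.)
To find M[E, 'c'], we find productions for E where 'c' is in the predict set (PREDICT(N → α) = (FIRST(α) \ {ε}) ∪ (FOLLOW(N) if α ⇒* ε)).

E → b D E: PREDICT = { 'b' }
E → b b a: PREDICT = { 'b' }
E → c ): PREDICT = { 'c' }
  'c' is in predict set, so this production goes in M[E, 'c']
E → a: PREDICT = { 'a' }

M[E, 'c'] = E → c )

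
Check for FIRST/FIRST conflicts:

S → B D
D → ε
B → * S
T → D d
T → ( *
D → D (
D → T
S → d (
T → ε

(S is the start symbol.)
Yes. D → ε / D → T on { ε }; D → D '(' / D → T on { '(', 'd' }; T → D d / T → '(' '*' on { '(' }

A FIRST/FIRST conflict occurs when two productions N → α and N → β for the same non-terminal have FIRST(α) ∩ FIRST(β) ≠ ∅ (with ε ∈ FIRST of a nullable right-hand side, so two nullable alternatives also conflict).

FIRST sets of the non-terminals at (or reachable through a nullable prefix from) the front of some alternative:
  FIRST(B) = { '*' }
  FIRST(D) = { '(', 'd', ε }
  FIRST(T) = { '(', 'd', ε }

Productions for S:
  S → B D: FIRST = { '*' }
  S → d (: FIRST = { 'd' }
Productions for D:
  D → ε: FIRST = { ε }
  D → D (: FIRST = { '(', 'd' }
  D → T: FIRST = { '(', 'd', ε }
Productions for T:
  T → D d: FIRST = { '(', 'd' }
  T → ( *: FIRST = { '(' }
  T → ε: FIRST = { ε }
B has only one production, so no FIRST/FIRST conflict is possible there.

Conflict for D: D → ε and D → T
  Overlap: { ε }
Conflict for D: D → D ( and D → T
  Overlap: { '(', 'd' }
Conflict for T: T → D d and T → ( *
  Overlap: { '(' }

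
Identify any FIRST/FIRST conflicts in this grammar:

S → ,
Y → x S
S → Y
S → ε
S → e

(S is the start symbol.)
No FIRST/FIRST conflicts.

FIRST sets of the non-terminals at (or reachable through a nullable prefix from) the front of some alternative:
  FIRST(Y) = { 'x' }

Productions for S:
  S → ,: FIRST = { ',' }
  S → Y: FIRST = { 'x' }
  S → ε: FIRST = { ε }
  S → e: FIRST = { 'e' }
Y has only one production, so no FIRST/FIRST conflict is possible there.

All alternatives of each non-terminal have pairwise disjoint FIRST sets.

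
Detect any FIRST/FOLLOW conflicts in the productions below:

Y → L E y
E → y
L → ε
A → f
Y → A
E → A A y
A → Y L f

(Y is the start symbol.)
No FIRST/FOLLOW conflicts.

Nullable non-terminals: L.
L has a nullable alternative but only one production, so nothing to check.

A, E, Y have no nullable alternative, so no FIRST/FOLLOW check is needed there.

No FIRST/FOLLOW conflicts found.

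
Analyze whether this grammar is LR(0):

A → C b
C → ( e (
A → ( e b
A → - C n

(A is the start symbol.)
A grammar is LR(0) if no state in the canonical LR(0) collection has:
  - both a shift item (dot before a terminal) and a complete item (shift-reduce conflict), or
  - two or more complete items (reduce-reduce conflict; the accept item [A' → A .] counts as a complete item here).

Augment with A' → A and build the canonical LR(0) collection (I0 = CLOSURE({[A' → . A]}), then GOTO on every symbol after a dot until no new states appear). It has 13 states:
  I0: { [A → . ( e b], [A → . - C n], [A → . C b], [A' → . A], [C → . ( e (] }  — shift
  I1: { [A → ( . e b], [C → ( . e (] }  — shift
  I2: { [A → - . C n], [C → . ( e (] }  — shift
  I3: { [A' → A .] }  — accept
  I4: { [A → C . b] }  — shift
  I5: { [A → C b .] }  — reduce
  I6: { [C → ( . e (] }  — shift
  I7: { [A → - C . n] }  — shift
  I8: { [A → - C n .] }  — reduce
  I9: { [C → ( e . (] }  — shift
  I10: { [C → ( e ( .] }  — reduce
  I11: { [A → ( e . b], [C → ( e . (] }  — shift
  I12: { [A → ( e b .] }  — reduce

Every state is either a pure shift/goto state or contains exactly one complete item and nothing to shift — no conflicts. The grammar is LR(0).

Answer: Yes, the grammar is LR(0)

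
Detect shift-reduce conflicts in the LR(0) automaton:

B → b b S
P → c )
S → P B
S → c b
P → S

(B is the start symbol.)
Augment with B' → B and build the canonical LR(0) collection (I0 = CLOSURE({[B' → . B]}), then GOTO on every symbol after a dot until no new states appear). It has 10 states:
  I0: { [B → . b b S], [B' → . B] }  — shift
  I1: { [B' → B .] }  — accept
  I2: { [B → b . b S] }  — shift
  I3: { [B → b b . S], [P → . S], [P → . c )], [S → . P B], [S → . c b] }  — shift
  I4: { [B → . b b S], [S → P . B] }  — shift
  I5: { [B → b b S .], [P → S .] }  — 2 reduces
  I6: { [P → c . )], [S → c . b] }  — shift
  I7: { [P → c ) .] }  — reduce
  I8: { [S → c b .] }  — reduce
  I9: { [S → P B .] }  — reduce

No state contains both a complete item and a shift item.

Answer: No shift-reduce conflicts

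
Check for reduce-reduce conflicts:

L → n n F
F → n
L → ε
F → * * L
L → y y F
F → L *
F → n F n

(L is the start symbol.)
Augment with L' → L and build the canonical LR(0) collection (I0 = CLOSURE({[L' → . L]}), then GOTO on every symbol after a dot until no new states appear). It has 18 states:
  I0: { [L → . n n F], [L → . y y F], [L → .], [L' → . L] }  — shift, reduce
  I1: { [L' → L .] }  — accept
  I2: { [L → n . n F] }  — shift
  I3: { [L → y . y F] }  — shift
  I4: { [F → . * * L], [F → . L *], [F → . n F n], [F → . n], [L → . n n F], [L → . y y F], [L → .], [L → y y . F] }  — shift, reduce
  I5: { [F → * . * L] }  — shift
  I6: { [L → y y F .] }  — reduce
  I7: { [F → L . *] }  — shift
  I8: { [F → . * * L], [F → . L *], [F → . n F n], [F → . n], [F → n . F n], [F → n .], [L → . n n F], [L → . y y F], [L → .], [L → n . n F] }  — shift, 2 reduces
  I9: { [F → n F . n] }  — shift
  I10: { [F → . * * L], [F → . L *], [F → . n F n], [F → . n], [F → n . F n], [F → n .], [L → . n n F], [L → . y y F], [L → .], [L → n . n F], [L → n n . F] }  — shift, 2 reduces
  I11: { [F → n F . n], [L → n n F .] }  — shift, reduce
  I12: { [F → n F n .] }  — reduce
  I13: { [F → L * .] }  — reduce
  I14: { [F → * * . L], [L → . n n F], [L → . y y F], [L → .] }  — shift, reduce
  I15: { [F → * * L .] }  — reduce
  I16: { [F → . * * L], [F → . L *], [F → . n F n], [F → . n], [L → . n n F], [L → . y y F], [L → .], [L → n n . F] }  — shift, reduce
  I17: { [L → n n F .] }  — reduce

I8 contains complete items [F → n .], [L → .] — reduce-reduce conflict.
I10 contains complete items [F → n .], [L → .] — reduce-reduce conflict.

Answer: Yes — I8: [F → n .] vs [L → .]; I10: [F → n .] vs [L → .]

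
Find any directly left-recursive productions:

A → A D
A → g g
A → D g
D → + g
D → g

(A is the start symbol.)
Direct left recursion occurs when N → N α for some non-terminal N (the right-hand side begins with the left-hand side itself).

A → A D: LEFT RECURSIVE (starts with A)
A → g g: starts with g
A → D g: starts with D
D → + g: starts with '+'
D → g: starts with g

The grammar has direct left recursion on: A.

Answer: Yes, A is left-recursive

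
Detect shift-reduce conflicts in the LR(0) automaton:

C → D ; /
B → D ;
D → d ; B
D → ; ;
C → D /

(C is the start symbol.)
Augment with C' → C and build the canonical LR(0) collection (I0 = CLOSURE({[C' → . C]}), then GOTO on every symbol after a dot until no new states appear). It has 13 states:
  I0: { [C → . D /], [C → . D ; /], [C' → . C], [D → . ; ;], [D → . d ; B] }  — shift
  I1: { [D → ; . ;] }  — shift
  I2: { [C' → C .] }  — accept
  I3: { [C → D . /], [C → D . ; /] }  — shift
  I4: { [D → d . ; B] }  — shift
  I5: { [B → . D ;], [D → . ; ;], [D → . d ; B], [D → d ; . B] }  — shift
  I6: { [D → d ; B .] }  — reduce
  I7: { [B → D . ;] }  — shift
  I8: { [B → D ; .] }  — reduce
  I9: { [C → D / .] }  — reduce
  I10: { [C → D ; . /] }  — shift
  I11: { [C → D ; / .] }  — reduce
  I12: { [D → ; ; .] }  — reduce

No state contains both a complete item and a shift item.

Answer: No shift-reduce conflicts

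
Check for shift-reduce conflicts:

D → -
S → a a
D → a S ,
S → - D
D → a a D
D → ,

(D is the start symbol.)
A shift-reduce conflict occurs when an LR(0) state has both:
  - a complete (reduce) item [A → α .] (dot at the end), and
  - a shift item [B → β . c γ] (dot before a terminal).

Augment with D' → D and build the canonical LR(0) collection (I0 = CLOSURE({[D' → . D]}), then GOTO on every symbol after a dot until no new states appear). It has 12 states:
  I0: { [D → . ,], [D → . -], [D → . a S ,], [D → . a a D], [D' → . D] }  — shift
  I1: { [D → , .] }  — reduce
  I2: { [D → - .] }  — reduce
  I3: { [D' → D .] }  — accept
  I4: { [D → a . S ,], [D → a . a D], [S → . - D], [S → . a a] }  — shift
  I5: { [D → . ,], [D → . -], [D → . a S ,], [D → . a a D], [S → - . D] }  — shift
  I6: { [D → a S . ,] }  — shift
  I7: { [D → . ,], [D → . -], [D → . a S ,], [D → . a a D], [D → a a . D], [S → a . a] }  — shift
  I8: { [D → a a D .] }  — reduce
  I9: { [D → a . S ,], [D → a . a D], [S → . - D], [S → . a a], [S → a a .] }  — shift, reduce
  I10: { [D → a S , .] }  — reduce
  I11: { [S → - D .] }  — reduce

I9 contains reduce item [S → a a .] and shift items [D → a . a D], [S → . - D], [S → . a a] — shift-reduce conflict.

Answer: Yes — I9: [S → a a .] vs [D → a . a D]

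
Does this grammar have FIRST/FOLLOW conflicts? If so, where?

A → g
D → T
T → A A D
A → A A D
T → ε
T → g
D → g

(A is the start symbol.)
A FIRST/FOLLOW conflict occurs when a non-terminal N has a nullable alternative N → β (β ⇒* ε) and another alternative N → α with FIRST(α) ∩ FOLLOW(N) ≠ ∅: on such a lookahead the parser cannot decide between expanding α and letting N vanish via β.

Nullable non-terminals: D, T.
FIRST sets used below: FIRST(T) = { 'g', ε }, FIRST(A) = { 'g' }

D: nullable alternative(s) D → T; FOLLOW(D) = { $, 'g' }
  D → T: FIRST \ {ε} = { 'g' } — this is the only nullable alternative, skip
  D → g: FIRST \ {ε} = { 'g' } — overlaps FOLLOW(D) on { 'g' }: CONFLICT

T: nullable alternative(s) T → ε; FOLLOW(T) = { $, 'g' }
  T → A A D: FIRST \ {ε} = { 'g' } — overlaps FOLLOW(T) on { 'g' }: CONFLICT
  T → ε: FIRST \ {ε} = { } — this is the only nullable alternative, skip
  T → g: FIRST \ {ε} = { 'g' } — overlaps FOLLOW(T) on { 'g' }: CONFLICT

A has no nullable alternative, so no FIRST/FOLLOW check is needed there.

So the grammar has 3 FIRST/FOLLOW conflicts (marked CONFLICT above).

Answer: Yes. D → g with FOLLOW(D) on { 'g' }; T → A A D with FOLLOW(T) on { 'g' }; T → g with FOLLOW(T) on { 'g' }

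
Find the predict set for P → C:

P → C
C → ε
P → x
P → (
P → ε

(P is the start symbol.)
PREDICT(P → C) = (FIRST(RHS) \ {ε}) ∪ (FOLLOW(P) if ε ∈ FIRST(RHS), i.e. RHS ⇒* ε)
FIRST(C) = { ε }
FIRST(C) = { ε }
ε ∈ FIRST(C) (the right-hand side is nullable), so add FOLLOW(P) = { $ }
PREDICT(P → C) = { $ }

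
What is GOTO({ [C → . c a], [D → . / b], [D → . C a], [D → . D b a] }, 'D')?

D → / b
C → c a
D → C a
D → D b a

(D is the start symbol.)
GOTO(I, 'D') = CLOSURE({ [A → αX.β] : [A → α.Xβ] ∈ I, X = 'D' })

Items with dot before 'D', with the dot advanced:
  [D → . D b a] → [D → D . b a]
Closure adds nothing (no advanced item has the dot before a non-terminal).

GOTO = { [D → D . b a] }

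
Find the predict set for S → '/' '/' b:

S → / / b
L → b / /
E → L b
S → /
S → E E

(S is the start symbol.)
PREDICT(S → '/' '/' b) = (FIRST(RHS) \ {ε}) ∪ (FOLLOW(S) if ε ∈ FIRST(RHS), i.e. RHS ⇒* ε)
FIRST('/' '/' b) = { '/' }
ε ∉ FIRST('/' '/' b), so FOLLOW(S) is not added.
PREDICT(S → '/' '/' b) = { '/' }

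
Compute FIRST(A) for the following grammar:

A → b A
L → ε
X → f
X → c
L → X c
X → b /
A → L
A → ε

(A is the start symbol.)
{ 'b', 'c', 'f', ε }

FIRST sets of the other non-terminals involved (by the same procedure, iterated to a fixed point):
  FIRST(L) = { 'b', 'c', 'f', ε }

From A → b A:
  - b is a terminal: add 'b' and stop
From A → L:
  - L is a non-terminal: add FIRST(L) \ {ε} = { 'b', 'c', 'f' }
    L is nullable and nothing follows, so the whole right-hand side can vanish: ε ∈ FIRST(A)
From A → ε:
  - ε-production, so ε ∈ FIRST(A)

Collecting: FIRST(A) = { 'b', 'c', 'f', ε }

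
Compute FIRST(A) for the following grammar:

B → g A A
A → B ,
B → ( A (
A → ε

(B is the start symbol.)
{ '(', 'g', ε }

FIRST sets of the other non-terminals involved (by the same procedure, iterated to a fixed point):
  FIRST(B) = { '(', 'g' }

From A → B ,:
  - B is a non-terminal: add FIRST(B) \ {ε} = { '(', 'g' }
    B is not nullable, so stop
From A → ε:
  - ε-production, so ε ∈ FIRST(A)

Collecting: FIRST(A) = { '(', 'g', ε }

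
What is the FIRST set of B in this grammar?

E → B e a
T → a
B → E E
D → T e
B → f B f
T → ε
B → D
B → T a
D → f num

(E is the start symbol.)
{ 'a', 'e', 'f' }

FIRST sets of the other non-terminals involved (by the same procedure, iterated to a fixed point):
  FIRST(E) = { 'a', 'e', 'f' }
  FIRST(D) = { 'a', 'e', 'f' }
  FIRST(T) = { 'a', ε }

From B → E E:
  - E is a non-terminal: add FIRST(E) \ {ε} = { 'a', 'e', 'f' }
    E is not nullable, so stop
From B → f B f:
  - f is a terminal: add 'f' and stop
From B → D:
  - D is a non-terminal: add FIRST(D) \ {ε} = { 'a', 'e', 'f' }
    D is not nullable, so stop
From B → T a:
  - T is a non-terminal: add FIRST(T) \ {ε} = { 'a' }
    T is nullable, so continue to the next symbol
  - a is a terminal: add 'a' and stop

Collecting: FIRST(B) = { 'a', 'e', 'f' }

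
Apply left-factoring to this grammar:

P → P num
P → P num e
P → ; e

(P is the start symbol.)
P → P num P'
P' → ε
P' → e
P → ; e

Left-factoring transforms A → αβ₁ | αβ₂ into A → αA' and A' → β₁ | β₂
(α is the longest common prefix among the alternatives). Repeat until
no nonterminal has two alternatives with a common prefix.

Round 1: P has alternatives sharing prefix 'P num'. Introduce P': P → P num P'
  Add: P' → ε
  Add: P' → e

No remaining common prefixes — done.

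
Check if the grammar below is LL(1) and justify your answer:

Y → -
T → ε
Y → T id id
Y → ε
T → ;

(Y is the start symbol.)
Yes, the grammar is LL(1).

Relevant sets:
  FIRST(T) = { ';', ε }
  FOLLOW(Y) = { $ }
  FOLLOW(T) = { 'id' }

For Y:
  PREDICT(Y → '-') = { '-' }
  PREDICT(Y → T id id) = { ';', 'id' }
  PREDICT(Y → ε) = { $ }
For T:
  PREDICT(T → ε) = { 'id' }
  PREDICT(T → ';') = { ';' }

All predict sets are disjoint. The grammar IS LL(1).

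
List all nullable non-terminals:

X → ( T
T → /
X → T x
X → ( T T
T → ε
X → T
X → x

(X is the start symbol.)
A non-terminal is nullable if it can derive ε (the empty string): either it has an ε-production, or it has a production whose right-hand side consists entirely of nullable non-terminals.

ε-productions: T → ε
So T is immediately nullable.
X → T: every symbol on the right is nullable, so X is nullable too.
Every non-terminal is now nullable.
Nullable = { 'T', 'X' }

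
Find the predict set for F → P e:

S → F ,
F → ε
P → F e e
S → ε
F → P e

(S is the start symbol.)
PREDICT(F → P e) = (FIRST(RHS) \ {ε}) ∪ (FOLLOW(F) if ε ∈ FIRST(RHS), i.e. RHS ⇒* ε)
FIRST(P) = { 'e' }
FIRST(P e) = { 'e' }
ε ∉ FIRST(P e), so FOLLOW(F) is not added.
PREDICT(F → P e) = { 'e' }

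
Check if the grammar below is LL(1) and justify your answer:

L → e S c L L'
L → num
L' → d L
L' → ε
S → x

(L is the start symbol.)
A grammar is LL(1) if for each non-terminal N with multiple productions, the predict sets of those productions are pairwise disjoint, where PREDICT(N → α) = (FIRST(α) \ {ε}) ∪ (FOLLOW(N) if α ⇒* ε).

Relevant sets:
  FOLLOW(L') = { $, 'd' }

For L:
  PREDICT(L → e S c L L') = { 'e' }
  PREDICT(L → num) = { 'num' }
For L':
  PREDICT(L' → d L) = { 'd' }
  PREDICT(L' → ε) = { $, 'd' }
S has a single production, so nothing to check there.

Conflict found: Predict set conflict for L': { 'd' }
The grammar is NOT LL(1).

Answer: No. Predict set conflict for L': { 'd' }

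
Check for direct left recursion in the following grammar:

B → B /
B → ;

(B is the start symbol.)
Yes, B is left-recursive

Direct left recursion occurs when N → N α for some non-terminal N (the right-hand side begins with the left-hand side itself).

B → B /: LEFT RECURSIVE (starts with B)
B → ;: starts with ';'

The grammar has direct left recursion on: B.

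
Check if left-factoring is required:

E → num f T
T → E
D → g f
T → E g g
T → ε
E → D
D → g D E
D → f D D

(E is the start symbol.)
Yes, T has productions with common prefix 'E'; D has productions with common prefix 'g'

Left-factoring is needed when two productions for the same non-terminal
share a common prefix on the right-hand side.

Productions for E:
  E → num f T
  E → D
Productions for T:
  T → E
  T → E g g
  T → ε
Productions for D:
  D → g f
  D → g D E
  D → f D D

Found common prefix 'E' in productions for T
Found common prefix 'g' in productions for D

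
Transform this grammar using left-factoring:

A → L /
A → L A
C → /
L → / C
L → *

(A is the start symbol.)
A → L A'
A' → /
A' → A
C → /
L → / C
L → *

Left-factoring transforms A → αβ₁ | αβ₂ into A → αA' and A' → β₁ | β₂
(α is the longest common prefix among the alternatives). Repeat until
no nonterminal has two alternatives with a common prefix.

Round 1: A has alternatives sharing prefix 'L'. Introduce A': A → L A'
  Add: A' → /
  Add: A' → A

No remaining common prefixes — done.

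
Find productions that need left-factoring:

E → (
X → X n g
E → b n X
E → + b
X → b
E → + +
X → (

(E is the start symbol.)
Yes, E has productions with common prefix '+'

Left-factoring is needed when two productions for the same non-terminal
share a common prefix on the right-hand side.

Productions for E:
  E → (
  E → b n X
  E → + b
  E → + +
Productions for X:
  X → X n g
  X → b
  X → (

Found common prefix '+' in productions for E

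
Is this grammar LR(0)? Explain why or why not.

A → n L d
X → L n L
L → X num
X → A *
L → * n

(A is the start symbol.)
No. Shift-reduce conflict between [X → L n L .] and [X → L . n L]

Augment with A' → A and build the canonical LR(0) collection (I0 = CLOSURE({[A' → . A]}), then GOTO on every symbol after a dot until no new states appear). It has 13 states:
  I0: { [A → . n L d], [A' → . A] }  — shift
  I1: { [A' → A .] }  — accept
  I2: { [A → . n L d], [A → n . L d], [L → . * n], [L → . X num], [X → . A *], [X → . L n L] }  — shift
  I3: { [L → * . n] }  — shift
  I4: { [X → A . *] }  — shift
  I5: { [A → n L . d], [X → L . n L] }  — shift
  I6: { [L → X . num] }  — shift
  I7: { [L → X num .] }  — reduce
  I8: { [A → n L d .] }  — reduce
  I9: { [A → . n L d], [L → . * n], [L → . X num], [X → . A *], [X → . L n L], [X → L n . L] }  — shift
  I10: { [X → L . n L], [X → L n L .] }  — shift, reduce
  I11: { [X → A * .] }  — reduce
  I12: { [L → * n .] }  — reduce

Conflict in state I10:
  Shift-reduce conflict between [X → L n L .] and [X → L . n L]
So the grammar is NOT LR(0).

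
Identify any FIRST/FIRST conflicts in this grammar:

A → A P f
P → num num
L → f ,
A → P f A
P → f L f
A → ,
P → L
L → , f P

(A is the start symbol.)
Yes. A → A P f / A → P f A on { ',', 'f', 'num' }; A → A P f / A → ',' on { ',' }; A → P f A / A → ',' on { ',' }; P → f L f / P → L on { 'f' }

A FIRST/FIRST conflict occurs when two productions N → α and N → β for the same non-terminal have FIRST(α) ∩ FIRST(β) ≠ ∅ (with ε ∈ FIRST of a nullable right-hand side, so two nullable alternatives also conflict).

FIRST sets of the non-terminals at (or reachable through a nullable prefix from) the front of some alternative:
  FIRST(A) = { ',', 'f', 'num' }
  FIRST(P) = { ',', 'f', 'num' }
  FIRST(L) = { ',', 'f' }

Productions for A:
  A → A P f: FIRST = { ',', 'f', 'num' }
  A → P f A: FIRST = { ',', 'f', 'num' }
  A → ,: FIRST = { ',' }
Productions for P:
  P → num num: FIRST = { 'num' }
  P → f L f: FIRST = { 'f' }
  P → L: FIRST = { ',', 'f' }
Productions for L:
  L → f ,: FIRST = { 'f' }
  L → , f P: FIRST = { ',' }

Conflict for A: A → A P f and A → P f A
  Overlap: { ',', 'f', 'num' }
Conflict for A: A → A P f and A → ,
  Overlap: { ',' }
Conflict for A: A → P f A and A → ,
  Overlap: { ',' }
Conflict for P: P → f L f and P → L
  Overlap: { 'f' }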